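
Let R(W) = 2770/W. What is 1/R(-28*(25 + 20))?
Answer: -126/277 ≈ -0.45487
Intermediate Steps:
1/R(-28*(25 + 20)) = 1/(2770/((-28*(25 + 20)))) = 1/(2770/((-28*45))) = 1/(2770/(-1260)) = 1/(2770*(-1/1260)) = 1/(-277/126) = -126/277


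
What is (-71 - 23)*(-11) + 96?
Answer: 1130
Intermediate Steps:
(-71 - 23)*(-11) + 96 = -94*(-11) + 96 = 1034 + 96 = 1130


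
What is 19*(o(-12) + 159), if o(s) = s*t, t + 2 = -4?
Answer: 4389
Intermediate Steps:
t = -6 (t = -2 - 4 = -6)
o(s) = -6*s (o(s) = s*(-6) = -6*s)
19*(o(-12) + 159) = 19*(-6*(-12) + 159) = 19*(72 + 159) = 19*231 = 4389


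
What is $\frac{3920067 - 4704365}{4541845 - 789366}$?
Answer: $- \frac{784298}{3752479} \approx -0.20901$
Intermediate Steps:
$\frac{3920067 - 4704365}{4541845 - 789366} = - \frac{784298}{3752479}$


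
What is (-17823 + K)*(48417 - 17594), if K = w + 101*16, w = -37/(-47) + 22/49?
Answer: -1150372122302/2303 ≈ -4.9951e+8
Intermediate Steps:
w = 2847/2303 (w = -37*(-1/47) + 22*(1/49) = 37/47 + 22/49 = 2847/2303 ≈ 1.2362)
K = 3724495/2303 (K = 2847/2303 + 101*16 = 2847/2303 + 1616 = 3724495/2303 ≈ 1617.2)
(-17823 + K)*(48417 - 17594) = (-17823 + 3724495/2303)*(48417 - 17594) = -37321874/2303*30823 = -1150372122302/2303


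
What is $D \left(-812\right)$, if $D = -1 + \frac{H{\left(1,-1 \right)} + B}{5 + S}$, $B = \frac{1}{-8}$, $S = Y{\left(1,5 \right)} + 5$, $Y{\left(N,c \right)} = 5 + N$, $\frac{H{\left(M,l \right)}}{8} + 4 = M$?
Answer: $\frac{65163}{32} \approx 2036.3$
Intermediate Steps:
$H{\left(M,l \right)} = -32 + 8 M$
$S = 11$ ($S = \left(5 + 1\right) + 5 = 6 + 5 = 11$)
$B = - \frac{1}{8} \approx -0.125$
$D = - \frac{321}{128}$ ($D = -1 + \frac{\left(-32 + 8 \cdot 1\right) - \frac{1}{8}}{5 + 11} = -1 + \frac{\left(-32 + 8\right) - \frac{1}{8}}{16} = -1 + \left(-24 - \frac{1}{8}\right) \frac{1}{16} = -1 - \frac{193}{128} = - \frac{321}{128} \approx -2.5078$)
$D \left(-812\right) = \left(- \frac{321}{128}\right) \left(-812\right) = \frac{65163}{32}$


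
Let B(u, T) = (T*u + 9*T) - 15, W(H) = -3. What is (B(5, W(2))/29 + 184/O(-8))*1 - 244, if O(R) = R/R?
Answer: -1797/29 ≈ -61.966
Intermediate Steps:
B(u, T) = -15 + 9*T + T*u (B(u, T) = (9*T + T*u) - 15 = -15 + 9*T + T*u)
O(R) = 1
(B(5, W(2))/29 + 184/O(-8))*1 - 244 = ((-15 + 9*(-3) - 3*5)/29 + 184/1)*1 - 244 = ((-15 - 27 - 15)*(1/29) + 184*1)*1 - 244 = (-57*1/29 + 184)*1 - 244 = (-57/29 + 184)*1 - 244 = (5279/29)*1 - 244 = 5279/29 - 244 = -1797/29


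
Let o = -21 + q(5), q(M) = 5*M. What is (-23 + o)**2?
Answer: 361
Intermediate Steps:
o = 4 (o = -21 + 5*5 = -21 + 25 = 4)
(-23 + o)**2 = (-23 + 4)**2 = (-19)**2 = 361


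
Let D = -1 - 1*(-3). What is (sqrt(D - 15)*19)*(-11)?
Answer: -209*I*sqrt(13) ≈ -753.56*I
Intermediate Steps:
D = 2 (D = -1 + 3 = 2)
(sqrt(D - 15)*19)*(-11) = (sqrt(2 - 15)*19)*(-11) = (sqrt(-13)*19)*(-11) = ((I*sqrt(13))*19)*(-11) = (19*I*sqrt(13))*(-11) = -209*I*sqrt(13)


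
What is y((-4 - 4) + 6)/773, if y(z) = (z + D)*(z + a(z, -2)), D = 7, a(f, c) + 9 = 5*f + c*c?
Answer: -85/773 ≈ -0.10996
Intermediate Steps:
a(f, c) = -9 + c**2 + 5*f (a(f, c) = -9 + (5*f + c*c) = -9 + (5*f + c**2) = -9 + (c**2 + 5*f) = -9 + c**2 + 5*f)
y(z) = (-5 + 6*z)*(7 + z) (y(z) = (z + 7)*(z + (-9 + (-2)**2 + 5*z)) = (7 + z)*(z + (-9 + 4 + 5*z)) = (7 + z)*(z + (-5 + 5*z)) = (7 + z)*(-5 + 6*z) = (-5 + 6*z)*(7 + z))
y((-4 - 4) + 6)/773 = (-35 + 6*((-4 - 4) + 6)**2 + 37*((-4 - 4) + 6))/773 = (-35 + 6*(-8 + 6)**2 + 37*(-8 + 6))*(1/773) = (-35 + 6*(-2)**2 + 37*(-2))*(1/773) = (-35 + 6*4 - 74)*(1/773) = (-35 + 24 - 74)*(1/773) = -85*1/773 = -85/773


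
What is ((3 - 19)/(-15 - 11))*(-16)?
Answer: -128/13 ≈ -9.8462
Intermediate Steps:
((3 - 19)/(-15 - 11))*(-16) = -16/(-26)*(-16) = -16*(-1/26)*(-16) = (8/13)*(-16) = -128/13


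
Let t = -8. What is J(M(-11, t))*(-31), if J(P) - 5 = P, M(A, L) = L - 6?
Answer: 279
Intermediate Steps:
M(A, L) = -6 + L
J(P) = 5 + P
J(M(-11, t))*(-31) = (5 + (-6 - 8))*(-31) = (5 - 14)*(-31) = -9*(-31) = 279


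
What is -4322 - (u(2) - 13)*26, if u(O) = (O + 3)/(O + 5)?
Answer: -28018/7 ≈ -4002.6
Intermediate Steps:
u(O) = (3 + O)/(5 + O)
-4322 - (u(2) - 13)*26 = -4322 - ((3 + 2)/(5 + 2) - 13)*26 = -4322 - (5/7 - 13)*26 = -4322 - (-86)*26/7 = -4322 - 1*(-2236/7) = -4322 + 2236/7 = -28018/7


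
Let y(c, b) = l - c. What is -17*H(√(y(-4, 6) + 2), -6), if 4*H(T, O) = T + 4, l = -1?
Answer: -17 - 17*√5/4 ≈ -26.503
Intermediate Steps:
y(c, b) = -1 - c
H(T, O) = 1 + T/4 (H(T, O) = (T + 4)/4 = (4 + T)/4 = 1 + T/4)
-17*H(√(y(-4, 6) + 2), -6) = -17*(1 + √((-1 - 1*(-4)) + 2)/4) = -17*(1 + √((-1 + 4) + 2)/4) = -17*(1 + √(3 + 2)/4) = -17*(1 + √5/4) = -17 - 17*√5/4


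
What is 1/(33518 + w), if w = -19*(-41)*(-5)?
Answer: 1/29623 ≈ 3.3758e-5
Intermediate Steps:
w = -3895 (w = 779*(-5) = -3895)
1/(33518 + w) = 1/(33518 - 3895) = 1/29623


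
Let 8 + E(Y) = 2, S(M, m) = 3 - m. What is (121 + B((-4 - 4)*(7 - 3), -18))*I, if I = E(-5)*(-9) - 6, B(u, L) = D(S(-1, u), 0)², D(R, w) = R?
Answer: 64608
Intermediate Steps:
E(Y) = -6 (E(Y) = -8 + 2 = -6)
B(u, L) = (3 - u)²
I = 48 (I = -6*(-9) - 6 = 54 - 6 = 48)
(121 + B((-4 - 4)*(7 - 3), -18))*I = (121 + (-3 + (-4 - 4)*(7 - 3))²)*48 = (121 + (-3 - 8*4)²)*48 = (121 + (-3 - 32)²)*48 = (121 + (-35)²)*48 = (121 + 1225)*48 = 1346*48 = 64608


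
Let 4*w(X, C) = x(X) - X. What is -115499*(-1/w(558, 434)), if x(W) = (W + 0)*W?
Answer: 230998/155403 ≈ 1.4864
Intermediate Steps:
x(W) = W² (x(W) = W*W = W²)
w(X, C) = -X/4 + X²/4 (w(X, C) = (X² - X)/4 = -X/4 + X²/4)
-115499*(-1/w(558, 434)) = -115499*(-2/(279*(-1 + 558))) = -115499/((-558*557/4)) = -115499/((-1*155403/2)) = -115499/(-155403/2) = -115499*(-2/155403) = 230998/155403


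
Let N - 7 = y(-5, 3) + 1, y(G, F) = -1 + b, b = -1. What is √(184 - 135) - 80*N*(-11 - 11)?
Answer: 10567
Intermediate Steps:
y(G, F) = -2 (y(G, F) = -1 - 1 = -2)
N = 6 (N = 7 + (-2 + 1) = 7 - 1 = 6)
√(184 - 135) - 80*N*(-11 - 11) = √(184 - 135) - 480*(-11 - 11) = √49 - 480*(-22) = 7 - 80*(-132) = 7 + 10560 = 10567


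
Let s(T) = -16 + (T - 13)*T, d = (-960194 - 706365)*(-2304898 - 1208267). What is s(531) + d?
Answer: 5854897024277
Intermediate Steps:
d = 5854896749235 (d = -1666559*(-3513165) = 5854896749235)
s(T) = -16 + T*(-13 + T) (s(T) = -16 + (-13 + T)*T = -16 + T*(-13 + T))
s(531) + d = (-16 + 531² - 13*531) + 5854896749235 = (-16 + 281961 - 6903) + 5854896749235 = 275042 + 5854896749235 = 5854897024277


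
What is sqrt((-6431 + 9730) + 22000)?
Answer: 3*sqrt(2811) ≈ 159.06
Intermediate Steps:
sqrt((-6431 + 9730) + 22000) = sqrt(3299 + 22000) = sqrt(25299) = 3*sqrt(2811)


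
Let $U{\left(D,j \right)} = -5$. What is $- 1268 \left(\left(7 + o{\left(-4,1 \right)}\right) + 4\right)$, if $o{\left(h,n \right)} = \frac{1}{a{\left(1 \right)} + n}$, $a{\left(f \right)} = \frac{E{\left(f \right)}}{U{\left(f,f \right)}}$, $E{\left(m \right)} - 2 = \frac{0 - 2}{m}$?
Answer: $-15216$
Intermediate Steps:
$E{\left(m \right)} = 2 - \frac{2}{m}$ ($E{\left(m \right)} = 2 + \frac{0 - 2}{m} = 2 - \frac{2}{m}$)
$a{\left(f \right)} = - \frac{2}{5} + \frac{2}{5 f}$ ($a{\left(f \right)} = \frac{2 - \frac{2}{f}}{-5} = \left(2 - \frac{2}{f}\right) \left(- \frac{1}{5}\right) = - \frac{2}{5} + \frac{2}{5 f}$)
$o{\left(h,n \right)} = \frac{1}{n}$ ($o{\left(h,n \right)} = \frac{1}{\frac{2 \left(1 - 1\right)}{5 \cdot 1} + n} = \frac{1}{\frac{2}{5} \cdot 1 \left(1 - 1\right) + n} = \frac{1}{\frac{2}{5} \cdot 1 \cdot 0 + n} = \frac{1}{0 + n} = \frac{1}{n}$)
$- 1268 \left(\left(7 + o{\left(-4,1 \right)}\right) + 4\right) = - 1268 \left(\left(7 + 1^{-1}\right) + 4\right) = - 1268 \left(\left(7 + 1\right) + 4\right) = - 1268 \left(8 + 4\right) = \left(-1268\right) 12 = -15216$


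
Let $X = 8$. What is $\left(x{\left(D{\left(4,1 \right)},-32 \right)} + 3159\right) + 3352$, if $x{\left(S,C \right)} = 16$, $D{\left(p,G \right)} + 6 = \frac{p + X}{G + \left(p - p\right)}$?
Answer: $6527$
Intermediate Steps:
$D{\left(p,G \right)} = -6 + \frac{8 + p}{G}$ ($D{\left(p,G \right)} = -6 + \frac{p + 8}{G + \left(p - p\right)} = -6 + \frac{8 + p}{G + 0} = -6 + \frac{8 + p}{G}$)
$\left(x{\left(D{\left(4,1 \right)},-32 \right)} + 3159\right) + 3352 = \left(16 + 3159\right) + 3352 = 3175 + 3352 = 6527$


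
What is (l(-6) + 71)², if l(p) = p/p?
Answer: 5184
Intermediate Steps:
l(p) = 1
(l(-6) + 71)² = (1 + 71)² = 72² = 5184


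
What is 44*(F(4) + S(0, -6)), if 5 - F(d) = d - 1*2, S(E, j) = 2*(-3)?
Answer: -132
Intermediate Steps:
S(E, j) = -6
F(d) = 7 - d (F(d) = 5 - (d - 1*2) = 5 - (d - 2) = 5 - (-2 + d) = 5 + (2 - d) = 7 - d)
44*(F(4) + S(0, -6)) = 44*((7 - 1*4) - 6) = 44*((7 - 4) - 6) = 44*(3 - 6) = 44*(-3) = -132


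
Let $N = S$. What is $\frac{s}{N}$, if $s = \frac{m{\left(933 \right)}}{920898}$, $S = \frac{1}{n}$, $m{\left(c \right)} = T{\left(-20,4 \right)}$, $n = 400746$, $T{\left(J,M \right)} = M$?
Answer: $\frac{267164}{153483} \approx 1.7407$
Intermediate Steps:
$m{\left(c \right)} = 4$
$S = \frac{1}{400746} \approx 2.4953 \cdot 10^{-6}$
$s = \frac{2}{460449}$ ($s = \frac{4}{920898} = 4 \cdot \frac{1}{920898} = \frac{2}{460449} \approx 4.3436 \cdot 10^{-6}$)
$N = \frac{1}{400746} \approx 2.4953 \cdot 10^{-6}$
$\frac{s}{N} = \frac{2 \frac{1}{\frac{1}{400746}}}{460449} = \frac{2}{460449} \cdot 400746 = \frac{267164}{153483}$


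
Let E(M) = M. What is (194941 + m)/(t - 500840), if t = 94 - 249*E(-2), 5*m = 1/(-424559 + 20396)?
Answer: -196969848457/505454331060 ≈ -0.38969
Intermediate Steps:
m = -1/2020815 (m = 1/(5*(-424559 + 20396)) = (⅕)/(-404163) = (⅕)*(-1/404163) = -1/2020815 ≈ -4.9485e-7)
t = 592 (t = 94 - 249*(-2) = 94 + 498 = 592)
(194941 + m)/(t - 500840) = (194941 - 1/2020815)/(592 - 500840) = (393939696914/2020815)/(-500248) = (393939696914/2020815)*(-1/500248) = -196969848457/505454331060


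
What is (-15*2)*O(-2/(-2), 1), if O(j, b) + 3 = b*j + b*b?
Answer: 30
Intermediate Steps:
O(j, b) = -3 + b² + b*j (O(j, b) = -3 + (b*j + b*b) = -3 + (b*j + b²) = -3 + (b² + b*j) = -3 + b² + b*j)
(-15*2)*O(-2/(-2), 1) = (-15*2)*(-3 + 1² + 1*(-2/(-2))) = -30*(-3 + 1 + 1*(-2*(-½))) = -30*(-3 + 1 + 1*1) = -30*(-3 + 1 + 1) = -30*(-1) = 30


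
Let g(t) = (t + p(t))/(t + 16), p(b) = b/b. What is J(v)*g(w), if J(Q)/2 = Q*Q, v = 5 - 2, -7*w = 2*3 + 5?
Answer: -72/101 ≈ -0.71287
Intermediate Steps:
p(b) = 1
w = -11/7 (w = -(2*3 + 5)/7 = -(6 + 5)/7 = -⅐*11 = -11/7 ≈ -1.5714)
v = 3
J(Q) = 2*Q² (J(Q) = 2*(Q*Q) = 2*Q²)
g(t) = (1 + t)/(16 + t) (g(t) = (t + 1)/(t + 16) = (1 + t)/(16 + t))
J(v)*g(w) = (2*3²)*((1 - 11/7)/(16 - 11/7)) = (2*9)*(-4/7/(101/7)) = 18*((7/101)*(-4/7)) = 18*(-4/101) = -72/101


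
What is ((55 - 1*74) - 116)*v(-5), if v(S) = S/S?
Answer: -135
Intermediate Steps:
v(S) = 1
((55 - 1*74) - 116)*v(-5) = ((55 - 1*74) - 116)*1 = ((55 - 74) - 116)*1 = (-19 - 116)*1 = -135*1 = -135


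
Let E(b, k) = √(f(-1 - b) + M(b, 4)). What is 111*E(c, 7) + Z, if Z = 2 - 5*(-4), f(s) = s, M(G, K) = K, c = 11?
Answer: 22 + 222*I*√2 ≈ 22.0 + 313.96*I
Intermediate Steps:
E(b, k) = √(3 - b) (E(b, k) = √((-1 - b) + 4) = √(3 - b))
Z = 22 (Z = 2 + 20 = 22)
111*E(c, 7) + Z = 111*√(3 - 1*11) + 22 = 111*√(3 - 11) + 22 = 111*√(-8) + 22 = 111*(2*I*√2) + 22 = 222*I*√2 + 22 = 22 + 222*I*√2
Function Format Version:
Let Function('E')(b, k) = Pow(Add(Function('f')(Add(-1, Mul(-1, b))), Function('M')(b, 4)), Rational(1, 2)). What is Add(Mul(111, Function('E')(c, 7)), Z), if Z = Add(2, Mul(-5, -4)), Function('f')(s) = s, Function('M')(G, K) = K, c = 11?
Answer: Add(22, Mul(222, I, Pow(2, Rational(1, 2)))) ≈ Add(22.000, Mul(313.96, I))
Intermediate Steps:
Function('E')(b, k) = Pow(Add(3, Mul(-1, b)), Rational(1, 2)) (Function('E')(b, k) = Pow(Add(Add(-1, Mul(-1, b)), 4), Rational(1, 2)) = Pow(Add(3, Mul(-1, b)), Rational(1, 2)))
Z = 22 (Z = Add(2, 20) = 22)
Add(Mul(111, Function('E')(c, 7)), Z) = Add(Mul(111, Pow(Add(3, Mul(-1, 11)), Rational(1, 2))), 22) = Add(Mul(111, Pow(Add(3, -11), Rational(1, 2))), 22) = Add(Mul(111, Pow(-8, Rational(1, 2))), 22) = Add(Mul(111, Mul(2, I, Pow(2, Rational(1, 2)))), 22) = Add(Mul(222, I, Pow(2, Rational(1, 2))), 22) = Add(22, Mul(222, I, Pow(2, Rational(1, 2))))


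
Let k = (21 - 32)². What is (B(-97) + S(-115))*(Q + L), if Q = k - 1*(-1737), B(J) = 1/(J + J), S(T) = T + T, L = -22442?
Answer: 459239332/97 ≈ 4.7344e+6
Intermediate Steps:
S(T) = 2*T
k = 121 (k = (-11)² = 121)
B(J) = 1/(2*J)
Q = 1858 (Q = 121 - 1*(-1737) = 121 + 1737 = 1858)
(B(-97) + S(-115))*(Q + L) = ((½)/(-97) + 2*(-115))*(1858 - 22442) = ((½)*(-1/97) - 230)*(-20584) = (-1/194 - 230)*(-20584) = -44621/194*(-20584) = 459239332/97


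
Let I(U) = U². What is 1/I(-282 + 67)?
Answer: 1/46225 ≈ 2.1633e-5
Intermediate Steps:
1/I(-282 + 67) = 1/((-282 + 67)²) = 1/((-215)²) = 1/46225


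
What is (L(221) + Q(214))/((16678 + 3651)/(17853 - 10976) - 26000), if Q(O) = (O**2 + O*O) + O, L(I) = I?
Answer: -632869679/178781671 ≈ -3.5399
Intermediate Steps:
Q(O) = O + 2*O**2 (Q(O) = (O**2 + O**2) + O = 2*O**2 + O = O + 2*O**2)
(L(221) + Q(214))/((16678 + 3651)/(17853 - 10976) - 26000) = (221 + 214*(1 + 2*214))/((16678 + 3651)/(17853 - 10976) - 26000) = (221 + 214*(1 + 428))/(20329/6877 - 26000) = (221 + 214*429)/(20329*(1/6877) - 26000) = (221 + 91806)/(20329/6877 - 26000) = 92027/(-178781671/6877) = 92027*(-6877/178781671) = -632869679/178781671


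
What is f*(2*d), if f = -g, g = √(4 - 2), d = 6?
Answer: -12*√2 ≈ -16.971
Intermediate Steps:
g = √2 ≈ 1.4142
f = -√2 ≈ -1.4142
f*(2*d) = (-√2)*(2*6) = -√2*12 = -12*√2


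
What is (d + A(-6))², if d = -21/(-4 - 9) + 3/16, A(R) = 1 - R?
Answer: 3352561/43264 ≈ 77.491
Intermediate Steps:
d = 375/208 (d = -21/(-13) + 3*(1/16) = -21*(-1/13) + 3/16 = 21/13 + 3/16 = 375/208 ≈ 1.8029)
(d + A(-6))² = (375/208 + (1 - 1*(-6)))² = (375/208 + (1 + 6))² = (375/208 + 7)² = (1831/208)² = 3352561/43264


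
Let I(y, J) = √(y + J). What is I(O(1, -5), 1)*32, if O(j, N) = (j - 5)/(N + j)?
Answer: 32*√2 ≈ 45.255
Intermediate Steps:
O(j, N) = (-5 + j)/(N + j)
I(y, J) = √(J + y)
I(O(1, -5), 1)*32 = √(1 + (-5 + 1)/(-5 + 1))*32 = √(1 - 4/(-4))*32 = √(1 - ¼*(-4))*32 = √(1 + 1)*32 = √2*32 = 32*√2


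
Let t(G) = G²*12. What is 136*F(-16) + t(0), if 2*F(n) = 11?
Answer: 748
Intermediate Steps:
F(n) = 11/2 (F(n) = (½)*11 = 11/2)
t(G) = 12*G²
136*F(-16) + t(0) = 136*(11/2) + 12*0² = 748 + 12*0 = 748 + 0 = 748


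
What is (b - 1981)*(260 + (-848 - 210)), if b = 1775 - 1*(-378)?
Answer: -137256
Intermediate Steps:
b = 2153 (b = 1775 + 378 = 2153)
(b - 1981)*(260 + (-848 - 210)) = (2153 - 1981)*(260 + (-848 - 210)) = 172*(260 - 1058) = 172*(-798) = -137256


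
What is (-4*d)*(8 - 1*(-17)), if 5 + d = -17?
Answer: 2200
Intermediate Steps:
d = -22 (d = -5 - 17 = -22)
(-4*d)*(8 - 1*(-17)) = (-4*(-22))*(8 - 1*(-17)) = 88*(8 + 17) = 88*25 = 2200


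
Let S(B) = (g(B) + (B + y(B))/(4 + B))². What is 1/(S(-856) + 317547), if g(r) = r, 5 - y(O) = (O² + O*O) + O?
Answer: 80656/85825869057 ≈ 9.3976e-7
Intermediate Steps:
y(O) = 5 - O - 2*O² (y(O) = 5 - ((O² + O*O) + O) = 5 - ((O² + O²) + O) = 5 - (2*O² + O) = 5 - (O + 2*O²) = 5 + (-O - 2*O²) = 5 - O - 2*O²)
S(B) = (B + (5 - 2*B²)/(4 + B))² (S(B) = (B + (B + (5 - B - 2*B²))/(4 + B))² = (B + (5 - 2*B²)/(4 + B))²)
1/(S(-856) + 317547) = 1/((5 - 1*(-856)² + 4*(-856))²/(4 - 856)² + 317547) = 1/((5 - 1*732736 - 3424)²/(-852)² + 317547) = 1/((5 - 732736 - 3424)²/725904 + 317547) = 1/((1/725904)*(-736155)² + 317547) = 1/((1/725904)*541924184025 + 317547) = 1/(60213798225/80656 + 317547) = 1/(85825869057/80656) = 80656/85825869057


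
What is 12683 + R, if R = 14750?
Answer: 27433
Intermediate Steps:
12683 + R = 12683 + 14750 = 27433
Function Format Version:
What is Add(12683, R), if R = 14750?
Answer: 27433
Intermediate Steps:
Add(12683, R) = Add(12683, 14750) = 27433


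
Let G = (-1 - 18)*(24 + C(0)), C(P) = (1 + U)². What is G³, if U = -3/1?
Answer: -150568768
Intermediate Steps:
U = -3 (U = -3*1 = -3)
C(P) = 4 (C(P) = (1 - 3)² = (-2)² = 4)
G = -532 (G = (-1 - 18)*(24 + 4) = -19*28 = -532)
G³ = (-532)³ = -150568768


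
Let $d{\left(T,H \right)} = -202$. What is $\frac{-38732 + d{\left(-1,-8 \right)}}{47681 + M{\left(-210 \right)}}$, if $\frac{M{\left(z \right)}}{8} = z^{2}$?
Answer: $- \frac{38934}{400481} \approx -0.097218$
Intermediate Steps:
$M{\left(z \right)} = 8 z^{2}$
$\frac{-38732 + d{\left(-1,-8 \right)}}{47681 + M{\left(-210 \right)}} = \frac{-38732 - 202}{47681 + 8 \left(-210\right)^{2}} = - \frac{38934}{47681 + 8 \cdot 44100} = - \frac{38934}{47681 + 352800} = - \frac{38934}{400481}$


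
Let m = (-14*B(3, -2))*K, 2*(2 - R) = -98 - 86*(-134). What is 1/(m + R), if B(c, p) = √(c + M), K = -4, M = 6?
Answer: -1/5543 ≈ -0.00018041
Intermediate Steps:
B(c, p) = √(6 + c) (B(c, p) = √(c + 6) = √(6 + c))
R = -5711 (R = 2 - (-98 - 86*(-134))/2 = 2 - (-98 + 11524)/2 = 2 - ½*11426 = 2 - 5713 = -5711)
m = 168 (m = -14*√(6 + 3)*(-4) = -14*√9*(-4) = -14*3*(-4) = -42*(-4) = 168)
1/(m + R) = 1/(168 - 5711) = 1/(-5543) = -1/5543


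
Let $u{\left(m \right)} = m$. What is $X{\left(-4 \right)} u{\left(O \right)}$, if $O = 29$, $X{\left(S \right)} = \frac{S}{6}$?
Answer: $- \frac{58}{3} \approx -19.333$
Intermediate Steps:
$X{\left(S \right)} = \frac{S}{6}$ ($X{\left(S \right)} = S \frac{1}{6} = \frac{S}{6}$)
$X{\left(-4 \right)} u{\left(O \right)} = \frac{1}{6} \left(-4\right) 29 = \left(- \frac{2}{3}\right) 29 = - \frac{58}{3}$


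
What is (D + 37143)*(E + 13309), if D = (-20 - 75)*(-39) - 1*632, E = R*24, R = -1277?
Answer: -697305224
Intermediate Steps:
E = -30648 (E = -1277*24 = -30648)
D = 3073 (D = -95*(-39) - 632 = 3705 - 632 = 3073)
(D + 37143)*(E + 13309) = (3073 + 37143)*(-30648 + 13309) = 40216*(-17339) = -697305224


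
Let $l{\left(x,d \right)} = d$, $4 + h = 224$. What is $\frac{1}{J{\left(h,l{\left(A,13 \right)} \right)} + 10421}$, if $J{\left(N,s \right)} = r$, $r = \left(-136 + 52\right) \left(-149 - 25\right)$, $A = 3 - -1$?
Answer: $\frac{1}{25037} \approx 3.9941 \cdot 10^{-5}$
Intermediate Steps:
$A = 4$ ($A = 3 + 1 = 4$)
$h = 220$ ($h = -4 + 224 = 220$)
$r = 14616$ ($r = \left(-84\right) \left(-174\right) = 14616$)
$J{\left(N,s \right)} = 14616$
$\frac{1}{J{\left(h,l{\left(A,13 \right)} \right)} + 10421} = \frac{1}{14616 + 10421} = \frac{1}{25037}$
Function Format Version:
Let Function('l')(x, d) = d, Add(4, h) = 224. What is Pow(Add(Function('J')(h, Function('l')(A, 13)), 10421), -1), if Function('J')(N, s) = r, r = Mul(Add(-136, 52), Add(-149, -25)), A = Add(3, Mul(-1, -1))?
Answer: Rational(1, 25037) ≈ 3.9941e-5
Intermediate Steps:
A = 4 (A = Add(3, 1) = 4)
h = 220 (h = Add(-4, 224) = 220)
r = 14616 (r = Mul(-84, -174) = 14616)
Function('J')(N, s) = 14616
Pow(Add(Function('J')(h, Function('l')(A, 13)), 10421), -1) = Pow(Add(14616, 10421), -1) = Pow(25037, -1) = Rational(1, 25037)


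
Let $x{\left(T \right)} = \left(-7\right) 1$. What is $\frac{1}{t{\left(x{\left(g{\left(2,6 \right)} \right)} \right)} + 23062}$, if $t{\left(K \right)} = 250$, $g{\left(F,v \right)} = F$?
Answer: $\frac{1}{23312} \approx 4.2896 \cdot 10^{-5}$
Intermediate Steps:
$x{\left(T \right)} = -7$
$\frac{1}{t{\left(x{\left(g{\left(2,6 \right)} \right)} \right)} + 23062} = \frac{1}{250 + 23062} = \frac{1}{23312}$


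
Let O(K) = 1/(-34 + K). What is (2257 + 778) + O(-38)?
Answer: 218519/72 ≈ 3035.0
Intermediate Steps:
(2257 + 778) + O(-38) = (2257 + 778) + 1/(-34 - 38) = 3035 + 1/(-72) = 3035 - 1/72 = 218519/72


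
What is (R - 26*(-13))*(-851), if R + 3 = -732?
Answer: 337847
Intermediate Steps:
R = -735 (R = -3 - 732 = -735)
(R - 26*(-13))*(-851) = (-735 - 26*(-13))*(-851) = (-735 + 338)*(-851) = -397*(-851) = 337847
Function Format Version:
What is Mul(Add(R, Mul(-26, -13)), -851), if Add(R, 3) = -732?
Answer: 337847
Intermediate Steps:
R = -735 (R = Add(-3, -732) = -735)
Mul(Add(R, Mul(-26, -13)), -851) = Mul(Add(-735, Mul(-26, -13)), -851) = Mul(Add(-735, 338), -851) = Mul(-397, -851) = 337847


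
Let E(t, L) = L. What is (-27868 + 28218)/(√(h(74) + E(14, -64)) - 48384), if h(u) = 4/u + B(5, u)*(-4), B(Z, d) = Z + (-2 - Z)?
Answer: -34809600/4812079219 - 175*I*√8510/14436237657 ≈ -0.0072338 - 1.1183e-6*I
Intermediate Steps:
B(Z, d) = -2
h(u) = 8 + 4/u (h(u) = 4/u - 2*(-4) = 4/u + 8 = 8 + 4/u)
(-27868 + 28218)/(√(h(74) + E(14, -64)) - 48384) = (-27868 + 28218)/(√((8 + 4/74) - 64) - 48384) = 350/(√((8 + 4*(1/74)) - 64) - 48384) = 350/(√((8 + 2/37) - 64) - 48384) = 350/(√(298/37 - 64) - 48384) = 350/(√(-2070/37) - 48384) = 350/(3*I*√8510/37 - 48384) = 350/(-48384 + 3*I*√8510/37)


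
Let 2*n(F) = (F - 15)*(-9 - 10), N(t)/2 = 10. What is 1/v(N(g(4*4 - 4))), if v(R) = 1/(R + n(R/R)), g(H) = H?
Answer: 153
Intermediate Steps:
N(t) = 20 (N(t) = 2*10 = 20)
n(F) = 285/2 - 19*F/2 (n(F) = ((F - 15)*(-9 - 10))/2 = ((-15 + F)*(-19))/2 = (285 - 19*F)/2 = 285/2 - 19*F/2)
v(R) = 1/(133 + R) (v(R) = 1/(R + (285/2 - 19*R/(2*R))) = 1/(R + (285/2 - 19/2*1)) = 1/(R + (285/2 - 19/2)) = 1/(R + 133) = 1/(133 + R))
1/v(N(g(4*4 - 4))) = 1/(1/(133 + 20)) = 1/(1/153) = 153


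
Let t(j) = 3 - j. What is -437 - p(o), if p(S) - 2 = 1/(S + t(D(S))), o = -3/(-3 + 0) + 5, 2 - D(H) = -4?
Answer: -1318/3 ≈ -439.33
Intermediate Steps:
D(H) = 6 (D(H) = 2 - 1*(-4) = 2 + 4 = 6)
o = 6 (o = -3/(-3) + 5 = -3*(-⅓) + 5 = 1 + 5 = 6)
p(S) = 2 + 1/(-3 + S) (p(S) = 2 + 1/(S + (3 - 1*6)) = 2 + 1/(S + (3 - 6)) = 2 + 1/(S - 3) = 2 + 1/(-3 + S))
-437 - p(o) = -437 - (-5 + 2*6)/(-3 + 6) = -437 - (-5 + 12)/3 = -437 - 7/3 = -1318/3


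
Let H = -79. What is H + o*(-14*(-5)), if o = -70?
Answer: -4979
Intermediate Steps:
H + o*(-14*(-5)) = -79 - (-980)*(-5) = -79 - 70*70 = -79 - 4900 = -4979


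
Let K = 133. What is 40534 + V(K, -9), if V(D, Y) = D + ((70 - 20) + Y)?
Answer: 40708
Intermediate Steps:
V(D, Y) = 50 + D + Y (V(D, Y) = D + (50 + Y) = 50 + D + Y)
40534 + V(K, -9) = 40534 + (50 + 133 - 9) = 40534 + 174 = 40708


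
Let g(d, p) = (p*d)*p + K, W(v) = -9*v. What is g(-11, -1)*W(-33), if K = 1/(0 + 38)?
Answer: -123849/38 ≈ -3259.2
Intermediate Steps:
K = 1/38 ≈ 0.026316
g(d, p) = 1/38 + d*p² (g(d, p) = (p*d)*p + 1/38 = (d*p)*p + 1/38 = d*p² + 1/38 = 1/38 + d*p²)
g(-11, -1)*W(-33) = (1/38 - 11*(-1)²)*(-9*(-33)) = (1/38 - 11*1)*297 = (1/38 - 11)*297 = -417/38*297 = -123849/38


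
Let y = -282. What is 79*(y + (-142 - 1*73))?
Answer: -39263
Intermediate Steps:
79*(y + (-142 - 1*73)) = 79*(-282 + (-142 - 1*73)) = 79*(-282 + (-142 - 73)) = 79*(-282 - 215) = 79*(-497) = -39263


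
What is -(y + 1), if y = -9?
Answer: 8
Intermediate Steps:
-(y + 1) = -(-9 + 1) = -1*(-8) = 8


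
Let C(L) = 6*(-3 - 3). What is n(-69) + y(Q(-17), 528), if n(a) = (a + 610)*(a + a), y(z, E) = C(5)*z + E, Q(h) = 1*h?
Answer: -73518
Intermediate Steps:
C(L) = -36 (C(L) = 6*(-6) = -36)
Q(h) = h
y(z, E) = E - 36*z (y(z, E) = -36*z + E = E - 36*z)
n(a) = 2*a*(610 + a) (n(a) = (610 + a)*(2*a) = 2*a*(610 + a))
n(-69) + y(Q(-17), 528) = 2*(-69)*(610 - 69) + (528 - 36*(-17)) = 2*(-69)*541 + (528 + 612) = -74658 + 1140 = -73518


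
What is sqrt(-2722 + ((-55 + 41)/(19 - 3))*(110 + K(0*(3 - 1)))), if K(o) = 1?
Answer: I*sqrt(45106)/4 ≈ 53.095*I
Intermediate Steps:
sqrt(-2722 + ((-55 + 41)/(19 - 3))*(110 + K(0*(3 - 1)))) = sqrt(-2722 + ((-55 + 41)/(19 - 3))*(110 + 1)) = sqrt(-2722 - 14/16*111) = sqrt(-2722 - 14*1/16*111) = sqrt(-2722 - 7/8*111) = sqrt(-2722 - 777/8) = sqrt(-22553/8) = I*sqrt(45106)/4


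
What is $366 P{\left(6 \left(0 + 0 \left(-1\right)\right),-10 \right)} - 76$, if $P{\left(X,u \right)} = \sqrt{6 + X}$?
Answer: $-76 + 366 \sqrt{6} \approx 820.51$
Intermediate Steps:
$366 P{\left(6 \left(0 + 0 \left(-1\right)\right),-10 \right)} - 76 = 366 \sqrt{6 + 6 \left(0 + 0 \left(-1\right)\right)} - 76 = 366 \sqrt{6 + 6 \left(0 + 0\right)} - 76 = 366 \sqrt{6 + 6 \cdot 0} - 76 = 366 \sqrt{6 + 0} - 76 = 366 \sqrt{6} - 76 = -76 + 366 \sqrt{6}$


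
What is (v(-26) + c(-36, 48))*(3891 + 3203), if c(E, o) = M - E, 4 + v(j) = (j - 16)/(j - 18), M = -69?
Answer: -2812771/11 ≈ -2.5571e+5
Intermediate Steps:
v(j) = -4 + (-16 + j)/(-18 + j) (v(j) = -4 + (j - 16)/(j - 18) = -4 + (-16 + j)/(-18 + j))
c(E, o) = -69 - E
(v(-26) + c(-36, 48))*(3891 + 3203) = ((56 - 3*(-26))/(-18 - 26) + (-69 - 1*(-36)))*(3891 + 3203) = ((56 + 78)/(-44) + (-69 + 36))*7094 = (-1/44*134 - 33)*7094 = (-67/22 - 33)*7094 = -793/22*7094 = -2812771/11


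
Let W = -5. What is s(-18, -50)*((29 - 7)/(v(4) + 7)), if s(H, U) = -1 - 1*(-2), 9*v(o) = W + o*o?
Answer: 99/37 ≈ 2.6757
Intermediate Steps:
v(o) = -5/9 + o²/9 (v(o) = (-5 + o*o)/9 = (-5 + o²)/9 = -5/9 + o²/9)
s(H, U) = 1 (s(H, U) = -1 + 2 = 1)
s(-18, -50)*((29 - 7)/(v(4) + 7)) = 1*((29 - 7)/((-5/9 + (⅑)*4²) + 7)) = 1*(22/((-5/9 + (⅑)*16) + 7)) = 1*(22/((-5/9 + 16/9) + 7)) = 1*(22/(11/9 + 7)) = 1*(22/(74/9)) = 1*((9/74)*22) = 1*(99/37) = 99/37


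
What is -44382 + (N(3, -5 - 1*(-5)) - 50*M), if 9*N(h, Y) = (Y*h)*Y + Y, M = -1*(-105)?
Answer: -49632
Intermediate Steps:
M = 105
N(h, Y) = Y/9 + h*Y²/9 (N(h, Y) = ((Y*h)*Y + Y)/9 = (h*Y² + Y)/9 = (Y + h*Y²)/9 = Y/9 + h*Y²/9)
-44382 + (N(3, -5 - 1*(-5)) - 50*M) = -44382 + ((-5 - 1*(-5))*(1 + (-5 - 1*(-5))*3)/9 - 50*105) = -44382 + ((-5 + 5)*(1 + (-5 + 5)*3)/9 - 5250) = -44382 + ((⅑)*0*(1 + 0*3) - 5250) = -44382 + ((⅑)*0*(1 + 0) - 5250) = -44382 + ((⅑)*0*1 - 5250) = -44382 + (0 - 5250) = -44382 - 5250 = -49632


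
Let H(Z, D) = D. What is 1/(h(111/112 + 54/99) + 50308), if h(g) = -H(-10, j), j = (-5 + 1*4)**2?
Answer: 1/50307 ≈ 1.9878e-5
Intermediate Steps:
j = 1 (j = (-5 + 4)**2 = (-1)**2 = 1)
h(g) = -1 (h(g) = -1*1 = -1)
1/(h(111/112 + 54/99) + 50308) = 1/(-1 + 50308) = 1/50307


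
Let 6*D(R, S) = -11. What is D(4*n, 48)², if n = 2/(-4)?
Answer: 121/36 ≈ 3.3611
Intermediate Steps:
n = -½ (n = 2*(-¼) = -½ ≈ -0.50000)
D(R, S) = -11/6 (D(R, S) = (⅙)*(-11) = -11/6)
D(4*n, 48)² = (-11/6)² = 121/36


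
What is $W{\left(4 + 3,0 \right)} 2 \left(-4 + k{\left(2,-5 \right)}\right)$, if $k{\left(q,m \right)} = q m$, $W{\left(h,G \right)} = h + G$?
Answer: $-196$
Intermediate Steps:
$W{\left(h,G \right)} = G + h$
$k{\left(q,m \right)} = m q$
$W{\left(4 + 3,0 \right)} 2 \left(-4 + k{\left(2,-5 \right)}\right) = \left(0 + \left(4 + 3\right)\right) 2 \left(-4 - 10\right) = \left(0 + 7\right) 2 \left(-4 - 10\right) = 7 \cdot 2 \left(-14\right) = 14 \left(-14\right) = -196$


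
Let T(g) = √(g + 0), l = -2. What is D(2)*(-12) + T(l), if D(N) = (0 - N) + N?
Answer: I*√2 ≈ 1.4142*I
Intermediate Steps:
T(g) = √g
D(N) = 0 (D(N) = -N + N = 0)
D(2)*(-12) + T(l) = 0*(-12) + √(-2) = 0 + I*√2 = I*√2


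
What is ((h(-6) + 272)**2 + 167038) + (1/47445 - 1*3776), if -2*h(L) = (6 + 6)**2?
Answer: 9643765591/47445 ≈ 2.0326e+5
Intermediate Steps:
h(L) = -72 (h(L) = -(6 + 6)**2/2 = -1/2*12**2 = -1/2*144 = -72)
((h(-6) + 272)**2 + 167038) + (1/47445 - 1*3776) = ((-72 + 272)**2 + 167038) + (1/47445 - 1*3776) = (200**2 + 167038) + (1/47445 - 3776) = (40000 + 167038) - 179152319/47445 = 207038 - 179152319/47445 = 9643765591/47445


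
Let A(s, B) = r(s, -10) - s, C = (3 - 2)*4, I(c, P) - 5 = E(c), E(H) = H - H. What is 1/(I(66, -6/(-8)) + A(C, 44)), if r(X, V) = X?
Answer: 1/5 ≈ 0.20000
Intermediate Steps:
E(H) = 0
I(c, P) = 5 (I(c, P) = 5 + 0 = 5)
C = 4 (C = 1*4 = 4)
A(s, B) = 0 (A(s, B) = s - s = 0)
1/(I(66, -6/(-8)) + A(C, 44)) = 1/(5 + 0) = 1/5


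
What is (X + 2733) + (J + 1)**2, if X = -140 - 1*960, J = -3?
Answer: 1637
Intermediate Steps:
X = -1100 (X = -140 - 960 = -1100)
(X + 2733) + (J + 1)**2 = (-1100 + 2733) + (-3 + 1)**2 = 1633 + (-2)**2 = 1633 + 4 = 1637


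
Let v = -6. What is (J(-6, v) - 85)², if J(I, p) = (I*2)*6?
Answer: 24649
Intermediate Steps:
J(I, p) = 12*I (J(I, p) = (2*I)*6 = 12*I)
(J(-6, v) - 85)² = (12*(-6) - 85)² = (-72 - 85)² = (-157)² = 24649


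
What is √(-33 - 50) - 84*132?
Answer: -11088 + I*√83 ≈ -11088.0 + 9.1104*I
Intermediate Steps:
√(-33 - 50) - 84*132 = √(-83) - 11088 = I*√83 - 11088 = -11088 + I*√83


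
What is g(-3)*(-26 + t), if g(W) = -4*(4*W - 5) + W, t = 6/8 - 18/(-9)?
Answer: -6045/4 ≈ -1511.3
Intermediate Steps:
t = 11/4 (t = 6*(⅛) - 18*(-⅑) = ¾ + 2 = 11/4 ≈ 2.7500)
g(W) = 20 - 15*W (g(W) = -4*(-5 + 4*W) + W = (20 - 16*W) + W = 20 - 15*W)
g(-3)*(-26 + t) = (20 - 15*(-3))*(-26 + 11/4) = (20 + 45)*(-93/4) = 65*(-93/4) = -6045/4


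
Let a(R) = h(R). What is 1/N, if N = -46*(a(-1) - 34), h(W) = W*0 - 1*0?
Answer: 1/1564 ≈ 0.00063939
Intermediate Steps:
h(W) = 0 (h(W) = 0 + 0 = 0)
a(R) = 0
N = 1564 (N = -46*(0 - 34) = -46*(-34) = 1564)
1/N = 1/1564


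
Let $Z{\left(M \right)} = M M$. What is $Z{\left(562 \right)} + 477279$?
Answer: $793123$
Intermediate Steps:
$Z{\left(M \right)} = M^{2}$
$Z{\left(562 \right)} + 477279 = 562^{2} + 477279 = 315844 + 477279 = 793123$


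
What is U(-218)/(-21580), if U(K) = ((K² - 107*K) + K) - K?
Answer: -545/166 ≈ -3.2831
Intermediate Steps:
U(K) = K² - 107*K (U(K) = (K² - 106*K) - K = K² - 107*K)
U(-218)/(-21580) = -218*(-107 - 218)/(-21580) = -218*(-325)*(-1/21580) = 70850*(-1/21580) = -545/166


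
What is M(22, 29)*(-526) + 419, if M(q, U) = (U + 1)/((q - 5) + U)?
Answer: 1747/23 ≈ 75.957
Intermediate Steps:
M(q, U) = (1 + U)/(-5 + U + q) (M(q, U) = (1 + U)/((-5 + q) + U) = (1 + U)/(-5 + U + q))
M(22, 29)*(-526) + 419 = ((1 + 29)/(-5 + 29 + 22))*(-526) + 419 = (30/46)*(-526) + 419 = ((1/46)*30)*(-526) + 419 = (15/23)*(-526) + 419 = -7890/23 + 419 = 1747/23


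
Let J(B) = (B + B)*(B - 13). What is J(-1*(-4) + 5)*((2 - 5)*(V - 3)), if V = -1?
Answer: -864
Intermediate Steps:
J(B) = 2*B*(-13 + B) (J(B) = (2*B)*(-13 + B) = 2*B*(-13 + B))
J(-1*(-4) + 5)*((2 - 5)*(V - 3)) = (2*(-1*(-4) + 5)*(-13 + (-1*(-4) + 5)))*((2 - 5)*(-1 - 3)) = (2*(4 + 5)*(-13 + (4 + 5)))*(-3*(-4)) = (2*9*(-13 + 9))*12 = (2*9*(-4))*12 = -72*12 = -864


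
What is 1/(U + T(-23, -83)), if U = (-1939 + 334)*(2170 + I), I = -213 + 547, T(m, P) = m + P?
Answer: -1/4019026 ≈ -2.4882e-7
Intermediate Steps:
T(m, P) = P + m
I = 334
U = -4018920 (U = (-1939 + 334)*(2170 + 334) = -1605*2504 = -4018920)
1/(U + T(-23, -83)) = 1/(-4018920 + (-83 - 23)) = 1/(-4018920 - 106) = 1/(-4019026) = -1/4019026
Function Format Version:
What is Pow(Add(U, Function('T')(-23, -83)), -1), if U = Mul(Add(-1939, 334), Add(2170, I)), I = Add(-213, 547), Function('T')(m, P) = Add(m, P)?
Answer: Rational(-1, 4019026) ≈ -2.4882e-7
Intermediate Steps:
Function('T')(m, P) = Add(P, m)
I = 334
U = -4018920 (U = Mul(Add(-1939, 334), Add(2170, 334)) = Mul(-1605, 2504) = -4018920)
Pow(Add(U, Function('T')(-23, -83)), -1) = Pow(Add(-4018920, Add(-83, -23)), -1) = Pow(Add(-4018920, -106), -1) = Pow(-4019026, -1) = Rational(-1, 4019026)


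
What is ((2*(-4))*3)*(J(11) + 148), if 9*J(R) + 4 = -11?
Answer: -3512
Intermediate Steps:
J(R) = -5/3 (J(R) = -4/9 + (⅑)*(-11) = -4/9 - 11/9 = -5/3)
((2*(-4))*3)*(J(11) + 148) = ((2*(-4))*3)*(-5/3 + 148) = -8*3*(439/3) = -24*439/3 = -3512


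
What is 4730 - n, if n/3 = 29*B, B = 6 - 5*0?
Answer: 4208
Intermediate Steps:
B = 6 (B = 6 + 0 = 6)
n = 522 (n = 3*(29*6) = 3*174 = 522)
4730 - n = 4730 - 1*522 = 4730 - 522 = 4208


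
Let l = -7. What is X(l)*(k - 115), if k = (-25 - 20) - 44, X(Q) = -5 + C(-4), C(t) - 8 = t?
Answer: 204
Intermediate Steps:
C(t) = 8 + t
X(Q) = -1 (X(Q) = -5 + (8 - 4) = -5 + 4 = -1)
k = -89 (k = -45 - 44 = -89)
X(l)*(k - 115) = -(-89 - 115) = -1*(-204) = 204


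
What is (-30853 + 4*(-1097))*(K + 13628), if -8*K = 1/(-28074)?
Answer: -35954510160419/74864 ≈ -4.8026e+8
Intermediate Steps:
K = 1/224592 (K = -⅛/(-28074) = -⅛*(-1/28074) = 1/224592 ≈ 4.4525e-6)
(-30853 + 4*(-1097))*(K + 13628) = (-30853 + 4*(-1097))*(1/224592 + 13628) = (-30853 - 4388)*(3060739777/224592) = -35241*3060739777/224592 = -35954510160419/74864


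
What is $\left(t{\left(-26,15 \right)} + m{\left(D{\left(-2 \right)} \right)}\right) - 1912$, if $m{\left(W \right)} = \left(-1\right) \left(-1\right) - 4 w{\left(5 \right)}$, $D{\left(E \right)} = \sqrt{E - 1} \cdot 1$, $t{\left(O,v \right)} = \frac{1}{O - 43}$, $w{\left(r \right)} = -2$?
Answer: $- \frac{131308}{69} \approx -1903.0$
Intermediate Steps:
$t{\left(O,v \right)} = \frac{1}{-43 + O}$
$D{\left(E \right)} = \sqrt{-1 + E}$ ($D{\left(E \right)} = \sqrt{-1 + E} 1 = \sqrt{-1 + E}$)
$m{\left(W \right)} = 9$ ($m{\left(W \right)} = \left(-1\right) \left(-1\right) - -8 = 1 + 8 = 9$)
$\left(t{\left(-26,15 \right)} + m{\left(D{\left(-2 \right)} \right)}\right) - 1912 = \left(\frac{1}{-43 - 26} + 9\right) - 1912 = \left(\frac{1}{-69} + 9\right) - 1912 = \left(- \frac{1}{69} + 9\right) - 1912 = \frac{620}{69} - 1912 = - \frac{131308}{69}$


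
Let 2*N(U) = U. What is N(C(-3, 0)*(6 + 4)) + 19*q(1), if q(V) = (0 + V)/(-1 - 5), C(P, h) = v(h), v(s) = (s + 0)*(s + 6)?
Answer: -19/6 ≈ -3.1667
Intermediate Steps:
v(s) = s*(6 + s)
C(P, h) = h*(6 + h)
q(V) = -V/6 (q(V) = V/(-6) = V*(-1/6) = -V/6)
N(U) = U/2
N(C(-3, 0)*(6 + 4)) + 19*q(1) = ((0*(6 + 0))*(6 + 4))/2 + 19*(-1/6*1) = ((0*6)*10)/2 + 19*(-1/6) = (0*10)/2 - 19/6 = (1/2)*0 - 19/6 = 0 - 19/6 = -19/6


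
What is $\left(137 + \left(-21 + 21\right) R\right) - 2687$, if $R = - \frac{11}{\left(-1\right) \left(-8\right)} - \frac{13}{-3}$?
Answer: $-2550$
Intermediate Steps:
$R = \frac{71}{24}$ ($R = - \frac{11}{8} - - \frac{13}{3} = \left(-11\right) \frac{1}{8} + \frac{13}{3} = - \frac{11}{8} + \frac{13}{3} = \frac{71}{24} \approx 2.9583$)
$\left(137 + \left(-21 + 21\right) R\right) - 2687 = \left(137 + \left(-21 + 21\right) \frac{71}{24}\right) - 2687 = \left(137 + 0 \cdot \frac{71}{24}\right) - 2687 = \left(137 + 0\right) - 2687 = 137 - 2687 = -2550$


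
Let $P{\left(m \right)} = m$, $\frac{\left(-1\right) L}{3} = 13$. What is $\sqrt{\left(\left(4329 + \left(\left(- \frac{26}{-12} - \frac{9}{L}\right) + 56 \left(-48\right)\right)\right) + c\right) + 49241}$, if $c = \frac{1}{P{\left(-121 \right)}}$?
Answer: $\frac{\sqrt{37459255470}}{858} \approx 225.58$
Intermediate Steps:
$L = -39$ ($L = \left(-3\right) 13 = -39$)
$c = - \frac{1}{121}$ ($c = \frac{1}{-121} = - \frac{1}{121} \approx -0.0082645$)
$\sqrt{\left(\left(4329 + \left(\left(- \frac{26}{-12} - \frac{9}{L}\right) + 56 \left(-48\right)\right)\right) + c\right) + 49241} = \sqrt{\left(\left(4329 + \left(\left(- \frac{26}{-12} - \frac{9}{-39}\right) + 56 \left(-48\right)\right)\right) - \frac{1}{121}\right) + 49241} = \sqrt{\left(\left(4329 - \frac{209477}{78}\right) - \frac{1}{121}\right) + 49241} = \sqrt{\left(\frac{128185}{78} - \frac{1}{121}\right) + 49241} = \sqrt{\frac{15510307}{9438} + 49241} = \sqrt{\frac{480246865}{9438}} = \frac{\sqrt{37459255470}}{858}$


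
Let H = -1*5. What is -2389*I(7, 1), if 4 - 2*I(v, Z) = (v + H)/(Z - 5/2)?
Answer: -19112/3 ≈ -6370.7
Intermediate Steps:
H = -5
I(v, Z) = 2 - (-5 + v)/(2*(-5/2 + Z)) (I(v, Z) = 2 - (v - 5)/(2*(Z - 5/2)) = 2 - (-5 + v)/(2*(Z - 5*½)) = 2 - (-5 + v)/(2*(Z - 5/2)) = 2 - (-5 + v)/(2*(-5/2 + Z)))
-2389*I(7, 1) = -2389*(-5 - 1*7 + 4*1)/(-5 + 2*1) = -2389*(-5 - 7 + 4)/(-5 + 2) = -2389*(-8)/(-3) = -(-2389)*(-8)/3 = -2389*8/3 = -19112/3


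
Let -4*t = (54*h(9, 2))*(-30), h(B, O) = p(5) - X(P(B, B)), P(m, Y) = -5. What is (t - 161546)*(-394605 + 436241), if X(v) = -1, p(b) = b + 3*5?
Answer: -6372015076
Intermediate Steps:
p(b) = 15 + b (p(b) = b + 15 = 15 + b)
h(B, O) = 21 (h(B, O) = (15 + 5) - 1*(-1) = 20 + 1 = 21)
t = 8505 (t = -54*21*(-30)/4 = -567*(-30)/2 = -1/4*(-34020) = 8505)
(t - 161546)*(-394605 + 436241) = (8505 - 161546)*(-394605 + 436241) = -153041*41636 = -6372015076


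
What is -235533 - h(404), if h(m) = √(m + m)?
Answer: -235533 - 2*√202 ≈ -2.3556e+5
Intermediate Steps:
h(m) = √2*√m (h(m) = √(2*m) = √2*√m)
-235533 - h(404) = -235533 - √2*√404 = -235533 - √2*2*√101 = -235533 - 2*√202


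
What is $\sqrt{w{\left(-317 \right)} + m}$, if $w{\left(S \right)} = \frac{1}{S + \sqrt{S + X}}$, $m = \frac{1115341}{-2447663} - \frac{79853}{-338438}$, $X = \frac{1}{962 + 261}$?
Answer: $\frac{\sqrt{828382170394} \sqrt{\frac{71580838048123791 - 182020543819 i \sqrt{474144870}}{-387691 + i \sqrt{474144870}}}}{828382170394} \approx 0.00018706 - 0.4721 i$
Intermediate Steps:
$X = \frac{1}{1223} \approx 0.00081766$
$m = - \frac{182020543819}{828382170394}$ ($m = 1115341 \left(- \frac{1}{2447663}\right) - - \frac{79853}{338438} = - \frac{1115341}{2447663} + \frac{79853}{338438} = - \frac{182020543819}{828382170394} \approx -0.21973$)
$w{\left(S \right)} = \frac{1}{S + \sqrt{\frac{1}{1223} + S}}$ ($w{\left(S \right)} = \frac{1}{S + \sqrt{S + \frac{1}{1223}}} = \frac{1}{S + \sqrt{\frac{1}{1223} + S}}$)
$\sqrt{w{\left(-317 \right)} + m} = \sqrt{\frac{1223}{1223 \left(-317\right) + \sqrt{1223} \sqrt{1 + 1223 \left(-317\right)}} - \frac{182020543819}{828382170394}} = \sqrt{\frac{1223}{-387691 + \sqrt{1223} \sqrt{1 - 387691}} - \frac{182020543819}{828382170394}} = \sqrt{\frac{1223}{-387691 + \sqrt{1223} \sqrt{-387690}} - \frac{182020543819}{828382170394}} = \sqrt{\frac{1223}{-387691 + \sqrt{1223} i \sqrt{387690}} - \frac{182020543819}{828382170394}} = \sqrt{\frac{1223}{-387691 + i \sqrt{474144870}} - \frac{182020543819}{828382170394}} = \sqrt{- \frac{182020543819}{828382170394} + \frac{1223}{-387691 + i \sqrt{474144870}}}$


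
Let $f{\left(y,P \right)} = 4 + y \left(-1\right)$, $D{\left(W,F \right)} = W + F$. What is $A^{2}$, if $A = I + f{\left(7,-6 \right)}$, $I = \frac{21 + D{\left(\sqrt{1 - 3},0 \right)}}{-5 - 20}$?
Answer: $\frac{\left(96 + i \sqrt{2}\right)^{2}}{625} \approx 14.742 + 0.43445 i$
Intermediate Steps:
$D{\left(W,F \right)} = F + W$
$f{\left(y,P \right)} = 4 - y$
$I = - \frac{21}{25} - \frac{i \sqrt{2}}{25}$ ($I = \frac{21 + \left(0 + \sqrt{1 - 3}\right)}{-5 - 20} = \frac{21 + \left(0 + \sqrt{-2}\right)}{-25} = \left(21 + \left(0 + i \sqrt{2}\right)\right) \left(- \frac{1}{25}\right) = \left(21 + i \sqrt{2}\right) \left(- \frac{1}{25}\right) = - \frac{21}{25} - \frac{i \sqrt{2}}{25} \approx -0.84 - 0.056569 i$)
$A = - \frac{96}{25} - \frac{i \sqrt{2}}{25}$ ($A = \left(- \frac{21}{25} - \frac{i \sqrt{2}}{25}\right) + \left(4 - 7\right) = \left(- \frac{21}{25} - \frac{i \sqrt{2}}{25}\right) - 3 = - \frac{96}{25} - \frac{i \sqrt{2}}{25} \approx -3.84 - 0.056569 i$)
$A^{2} = \left(- \frac{96}{25} - \frac{i \sqrt{2}}{25}\right)^{2}$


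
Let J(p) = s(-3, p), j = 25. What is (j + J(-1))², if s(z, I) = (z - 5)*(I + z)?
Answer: 3249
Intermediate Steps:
s(z, I) = (-5 + z)*(I + z)
J(p) = 24 - 8*p (J(p) = (-3)² - 5*p - 5*(-3) + p*(-3) = 9 - 5*p + 15 - 3*p = 24 - 8*p)
(j + J(-1))² = (25 + (24 - 8*(-1)))² = (25 + (24 + 8))² = (25 + 32)² = 57² = 3249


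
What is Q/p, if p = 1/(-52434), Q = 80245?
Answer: -4207566330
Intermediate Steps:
p = -1/52434 ≈ -1.9072e-5
Q/p = 80245/(-1/52434) = 80245*(-52434) = -4207566330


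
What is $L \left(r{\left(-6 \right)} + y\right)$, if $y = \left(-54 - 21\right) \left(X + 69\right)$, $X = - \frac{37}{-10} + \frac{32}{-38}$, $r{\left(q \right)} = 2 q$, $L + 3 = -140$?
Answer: $\frac{29350893}{38} \approx 7.7239 \cdot 10^{5}$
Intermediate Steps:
$L = -143$ ($L = -3 - 140 = -143$)
$X = \frac{543}{190}$ ($X = \left(-37\right) \left(- \frac{1}{10}\right) + 32 \left(- \frac{1}{38}\right) = \frac{37}{10} - \frac{16}{19} = \frac{543}{190} \approx 2.8579$)
$y = - \frac{204795}{38}$ ($y = \left(-54 - 21\right) \left(\frac{543}{190} + 69\right) = \left(-75\right) \frac{13653}{190} = - \frac{204795}{38} \approx -5389.3$)
$L \left(r{\left(-6 \right)} + y\right) = - 143 \left(2 \left(-6\right) - \frac{204795}{38}\right) = - 143 \left(-12 - \frac{204795}{38}\right) = \left(-143\right) \left(- \frac{205251}{38}\right) = \frac{29350893}{38}$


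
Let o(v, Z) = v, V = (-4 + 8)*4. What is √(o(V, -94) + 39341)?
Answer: 3*√4373 ≈ 198.39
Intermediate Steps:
V = 16 (V = 4*4 = 16)
√(o(V, -94) + 39341) = √(16 + 39341) = √39357 = 3*√4373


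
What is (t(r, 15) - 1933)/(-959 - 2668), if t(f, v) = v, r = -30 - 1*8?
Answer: 1918/3627 ≈ 0.52881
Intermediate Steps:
r = -38 (r = -30 - 8 = -38)
(t(r, 15) - 1933)/(-959 - 2668) = (15 - 1933)/(-959 - 2668) = -1918/(-3627) = -1918*(-1/3627) = 1918/3627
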